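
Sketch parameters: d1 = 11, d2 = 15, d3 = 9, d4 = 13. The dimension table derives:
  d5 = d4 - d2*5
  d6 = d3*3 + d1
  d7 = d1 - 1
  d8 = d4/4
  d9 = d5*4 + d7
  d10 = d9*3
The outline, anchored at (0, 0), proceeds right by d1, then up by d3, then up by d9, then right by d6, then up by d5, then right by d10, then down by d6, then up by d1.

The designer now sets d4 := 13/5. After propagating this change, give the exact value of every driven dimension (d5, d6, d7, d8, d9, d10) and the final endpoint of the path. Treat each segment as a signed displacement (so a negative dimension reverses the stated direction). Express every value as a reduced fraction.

Apply edit: d4 := 13/5
  d5 = d4 - d2*5 = -362/5
  d6 = d3*3 + d1 = 38
  d7 = d1 - 1 = 10
  d8 = d4/4 = 13/20
  d9 = d5*4 + d7 = -1398/5
  d10 = d9*3 = -4194/5
Walk from origin (0, 0):
  seg 1: right by d1 = 11 → (11, 0)
  seg 2: up by d3 = 9 → (11, 9)
  seg 3: up by d9 = -1398/5 → (11, -1353/5)
  seg 4: right by d6 = 38 → (49, -1353/5)
  seg 5: up by d5 = -362/5 → (49, -343)
  seg 6: right by d10 = -4194/5 → (-3949/5, -343)
  seg 7: down by d6 = 38 → (-3949/5, -381)
  seg 8: up by d1 = 11 → (-3949/5, -370)

d5 = -362/5
d6 = 38
d7 = 10
d8 = 13/20
d9 = -1398/5
d10 = -4194/5
endpoint = (-3949/5, -370)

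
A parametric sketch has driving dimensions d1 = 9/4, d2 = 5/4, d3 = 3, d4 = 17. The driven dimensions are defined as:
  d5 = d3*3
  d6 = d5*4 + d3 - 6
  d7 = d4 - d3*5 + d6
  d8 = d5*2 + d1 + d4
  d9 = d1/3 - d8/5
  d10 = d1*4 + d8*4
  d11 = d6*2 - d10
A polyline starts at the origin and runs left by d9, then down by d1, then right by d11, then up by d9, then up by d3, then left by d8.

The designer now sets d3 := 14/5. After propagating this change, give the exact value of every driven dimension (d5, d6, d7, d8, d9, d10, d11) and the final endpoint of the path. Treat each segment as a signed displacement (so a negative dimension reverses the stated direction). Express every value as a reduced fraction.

d5 = 42/5
d6 = 152/5
d7 = 167/5
d8 = 721/20
d9 = -323/50
d10 = 766/5
d11 = -462/5
endpoint = (-12199/100, -591/100)

Apply edit: d3 := 14/5
  d5 = d3*3 = 42/5
  d6 = d5*4 + d3 - 6 = 152/5
  d7 = d4 - d3*5 + d6 = 167/5
  d8 = d5*2 + d1 + d4 = 721/20
  d9 = d1/3 - d8/5 = -323/50
  d10 = d1*4 + d8*4 = 766/5
  d11 = d6*2 - d10 = -462/5
Walk from origin (0, 0):
  seg 1: left by d9 = -323/50 → (323/50, 0)
  seg 2: down by d1 = 9/4 → (323/50, -9/4)
  seg 3: right by d11 = -462/5 → (-4297/50, -9/4)
  seg 4: up by d9 = -323/50 → (-4297/50, -871/100)
  seg 5: up by d3 = 14/5 → (-4297/50, -591/100)
  seg 6: left by d8 = 721/20 → (-12199/100, -591/100)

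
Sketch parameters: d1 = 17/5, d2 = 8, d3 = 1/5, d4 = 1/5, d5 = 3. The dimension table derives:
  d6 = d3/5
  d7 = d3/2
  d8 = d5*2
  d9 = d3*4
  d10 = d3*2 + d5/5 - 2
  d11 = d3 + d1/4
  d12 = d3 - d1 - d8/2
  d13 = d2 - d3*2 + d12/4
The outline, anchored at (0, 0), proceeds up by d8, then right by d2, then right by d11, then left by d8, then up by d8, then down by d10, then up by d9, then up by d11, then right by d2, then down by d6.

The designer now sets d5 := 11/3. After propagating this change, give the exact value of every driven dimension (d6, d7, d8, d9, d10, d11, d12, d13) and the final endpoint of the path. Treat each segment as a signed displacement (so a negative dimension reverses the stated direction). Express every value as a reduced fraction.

d6 = 1/25
d7 = 1/10
d8 = 22/3
d9 = 4/5
d10 = -13/15
d11 = 21/20
d12 = -103/15
d13 = 353/60
endpoint = (583/60, 5203/300)

Apply edit: d5 := 11/3
  d6 = d3/5 = 1/25
  d7 = d3/2 = 1/10
  d8 = d5*2 = 22/3
  d9 = d3*4 = 4/5
  d10 = d3*2 + d5/5 - 2 = -13/15
  d11 = d3 + d1/4 = 21/20
  d12 = d3 - d1 - d8/2 = -103/15
  d13 = d2 - d3*2 + d12/4 = 353/60
Walk from origin (0, 0):
  seg 1: up by d8 = 22/3 → (0, 22/3)
  seg 2: right by d2 = 8 → (8, 22/3)
  seg 3: right by d11 = 21/20 → (181/20, 22/3)
  seg 4: left by d8 = 22/3 → (103/60, 22/3)
  seg 5: up by d8 = 22/3 → (103/60, 44/3)
  seg 6: down by d10 = -13/15 → (103/60, 233/15)
  seg 7: up by d9 = 4/5 → (103/60, 49/3)
  seg 8: up by d11 = 21/20 → (103/60, 1043/60)
  seg 9: right by d2 = 8 → (583/60, 1043/60)
  seg 10: down by d6 = 1/25 → (583/60, 5203/300)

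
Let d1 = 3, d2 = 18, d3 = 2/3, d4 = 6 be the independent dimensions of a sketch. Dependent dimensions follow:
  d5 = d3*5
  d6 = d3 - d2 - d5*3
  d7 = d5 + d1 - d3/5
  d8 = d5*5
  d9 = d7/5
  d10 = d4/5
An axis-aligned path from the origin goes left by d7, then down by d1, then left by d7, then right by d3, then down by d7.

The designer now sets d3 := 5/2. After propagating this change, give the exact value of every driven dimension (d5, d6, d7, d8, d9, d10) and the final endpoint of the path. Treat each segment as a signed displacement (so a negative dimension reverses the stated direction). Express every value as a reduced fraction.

d5 = 25/2
d6 = -53
d7 = 15
d8 = 125/2
d9 = 3
d10 = 6/5
endpoint = (-55/2, -18)

Apply edit: d3 := 5/2
  d5 = d3*5 = 25/2
  d6 = d3 - d2 - d5*3 = -53
  d7 = d5 + d1 - d3/5 = 15
  d8 = d5*5 = 125/2
  d9 = d7/5 = 3
  d10 = d4/5 = 6/5
Walk from origin (0, 0):
  seg 1: left by d7 = 15 → (-15, 0)
  seg 2: down by d1 = 3 → (-15, -3)
  seg 3: left by d7 = 15 → (-30, -3)
  seg 4: right by d3 = 5/2 → (-55/2, -3)
  seg 5: down by d7 = 15 → (-55/2, -18)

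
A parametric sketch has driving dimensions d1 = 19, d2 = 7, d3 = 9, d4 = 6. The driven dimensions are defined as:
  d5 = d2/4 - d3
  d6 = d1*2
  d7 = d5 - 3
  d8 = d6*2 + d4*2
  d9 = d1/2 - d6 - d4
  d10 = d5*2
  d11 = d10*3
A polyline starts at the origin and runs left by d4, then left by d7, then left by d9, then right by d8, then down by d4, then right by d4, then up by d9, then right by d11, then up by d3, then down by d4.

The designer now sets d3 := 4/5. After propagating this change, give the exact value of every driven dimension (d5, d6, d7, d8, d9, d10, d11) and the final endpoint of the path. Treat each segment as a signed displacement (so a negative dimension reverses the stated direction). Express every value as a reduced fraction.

Apply edit: d3 := 4/5
  d5 = d2/4 - d3 = 19/20
  d6 = d1*2 = 38
  d7 = d5 - 3 = -41/20
  d8 = d6*2 + d4*2 = 88
  d9 = d1/2 - d6 - d4 = -69/2
  d10 = d5*2 = 19/10
  d11 = d10*3 = 57/10
Walk from origin (0, 0):
  seg 1: left by d4 = 6 → (-6, 0)
  seg 2: left by d7 = -41/20 → (-79/20, 0)
  seg 3: left by d9 = -69/2 → (611/20, 0)
  seg 4: right by d8 = 88 → (2371/20, 0)
  seg 5: down by d4 = 6 → (2371/20, -6)
  seg 6: right by d4 = 6 → (2491/20, -6)
  seg 7: up by d9 = -69/2 → (2491/20, -81/2)
  seg 8: right by d11 = 57/10 → (521/4, -81/2)
  seg 9: up by d3 = 4/5 → (521/4, -397/10)
  seg 10: down by d4 = 6 → (521/4, -457/10)

d5 = 19/20
d6 = 38
d7 = -41/20
d8 = 88
d9 = -69/2
d10 = 19/10
d11 = 57/10
endpoint = (521/4, -457/10)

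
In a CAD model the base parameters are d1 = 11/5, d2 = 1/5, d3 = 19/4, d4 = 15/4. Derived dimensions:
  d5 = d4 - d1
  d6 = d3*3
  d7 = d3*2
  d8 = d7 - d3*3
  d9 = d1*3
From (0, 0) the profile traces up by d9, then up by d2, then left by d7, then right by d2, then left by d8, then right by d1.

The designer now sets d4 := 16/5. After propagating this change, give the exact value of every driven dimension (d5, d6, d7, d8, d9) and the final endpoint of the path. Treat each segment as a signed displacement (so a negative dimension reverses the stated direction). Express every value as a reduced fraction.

d5 = 1
d6 = 57/4
d7 = 19/2
d8 = -19/4
d9 = 33/5
endpoint = (-47/20, 34/5)

Apply edit: d4 := 16/5
  d5 = d4 - d1 = 1
  d6 = d3*3 = 57/4
  d7 = d3*2 = 19/2
  d8 = d7 - d3*3 = -19/4
  d9 = d1*3 = 33/5
Walk from origin (0, 0):
  seg 1: up by d9 = 33/5 → (0, 33/5)
  seg 2: up by d2 = 1/5 → (0, 34/5)
  seg 3: left by d7 = 19/2 → (-19/2, 34/5)
  seg 4: right by d2 = 1/5 → (-93/10, 34/5)
  seg 5: left by d8 = -19/4 → (-91/20, 34/5)
  seg 6: right by d1 = 11/5 → (-47/20, 34/5)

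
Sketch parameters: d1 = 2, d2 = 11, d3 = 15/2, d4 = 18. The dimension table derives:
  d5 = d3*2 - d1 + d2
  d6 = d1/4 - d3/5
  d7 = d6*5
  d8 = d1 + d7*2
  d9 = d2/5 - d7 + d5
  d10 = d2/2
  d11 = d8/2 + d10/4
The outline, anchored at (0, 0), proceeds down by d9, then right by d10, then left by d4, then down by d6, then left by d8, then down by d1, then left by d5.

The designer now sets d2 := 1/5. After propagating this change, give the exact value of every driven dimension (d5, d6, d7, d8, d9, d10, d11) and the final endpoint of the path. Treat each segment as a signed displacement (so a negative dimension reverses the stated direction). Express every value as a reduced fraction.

Apply edit: d2 := 1/5
  d5 = d3*2 - d1 + d2 = 66/5
  d6 = d1/4 - d3/5 = -1
  d7 = d6*5 = -5
  d8 = d1 + d7*2 = -8
  d9 = d2/5 - d7 + d5 = 456/25
  d10 = d2/2 = 1/10
  d11 = d8/2 + d10/4 = -159/40
Walk from origin (0, 0):
  seg 1: down by d9 = 456/25 → (0, -456/25)
  seg 2: right by d10 = 1/10 → (1/10, -456/25)
  seg 3: left by d4 = 18 → (-179/10, -456/25)
  seg 4: down by d6 = -1 → (-179/10, -431/25)
  seg 5: left by d8 = -8 → (-99/10, -431/25)
  seg 6: down by d1 = 2 → (-99/10, -481/25)
  seg 7: left by d5 = 66/5 → (-231/10, -481/25)

d5 = 66/5
d6 = -1
d7 = -5
d8 = -8
d9 = 456/25
d10 = 1/10
d11 = -159/40
endpoint = (-231/10, -481/25)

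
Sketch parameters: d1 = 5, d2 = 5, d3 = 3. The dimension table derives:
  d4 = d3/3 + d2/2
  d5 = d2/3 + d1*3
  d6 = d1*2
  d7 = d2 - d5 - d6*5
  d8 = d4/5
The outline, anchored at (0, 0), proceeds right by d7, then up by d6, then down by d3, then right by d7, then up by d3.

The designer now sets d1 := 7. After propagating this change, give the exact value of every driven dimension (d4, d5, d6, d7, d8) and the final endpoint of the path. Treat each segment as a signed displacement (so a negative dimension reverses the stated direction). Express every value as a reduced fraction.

Apply edit: d1 := 7
  d4 = d3/3 + d2/2 = 7/2
  d5 = d2/3 + d1*3 = 68/3
  d6 = d1*2 = 14
  d7 = d2 - d5 - d6*5 = -263/3
  d8 = d4/5 = 7/10
Walk from origin (0, 0):
  seg 1: right by d7 = -263/3 → (-263/3, 0)
  seg 2: up by d6 = 14 → (-263/3, 14)
  seg 3: down by d3 = 3 → (-263/3, 11)
  seg 4: right by d7 = -263/3 → (-526/3, 11)
  seg 5: up by d3 = 3 → (-526/3, 14)

d4 = 7/2
d5 = 68/3
d6 = 14
d7 = -263/3
d8 = 7/10
endpoint = (-526/3, 14)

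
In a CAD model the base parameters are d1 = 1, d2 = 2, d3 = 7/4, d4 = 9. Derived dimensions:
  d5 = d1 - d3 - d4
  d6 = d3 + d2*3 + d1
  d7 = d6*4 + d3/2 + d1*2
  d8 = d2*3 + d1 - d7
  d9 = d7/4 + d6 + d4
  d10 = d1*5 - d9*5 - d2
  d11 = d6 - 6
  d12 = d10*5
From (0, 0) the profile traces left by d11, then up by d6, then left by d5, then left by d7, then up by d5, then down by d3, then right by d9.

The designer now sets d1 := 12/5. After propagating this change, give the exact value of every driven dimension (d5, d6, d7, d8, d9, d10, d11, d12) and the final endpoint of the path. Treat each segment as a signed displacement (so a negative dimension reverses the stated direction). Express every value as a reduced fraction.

Apply edit: d1 := 12/5
  d5 = d1 - d3 - d4 = -167/20
  d6 = d3 + d2*3 + d1 = 203/20
  d7 = d6*4 + d3/2 + d1*2 = 1851/40
  d8 = d2*3 + d1 - d7 = -303/8
  d9 = d7/4 + d6 + d4 = 983/32
  d10 = d1*5 - d9*5 - d2 = -4595/32
  d11 = d6 - 6 = 83/20
  d12 = d10*5 = -22975/32
Walk from origin (0, 0):
  seg 1: left by d11 = 83/20 → (-83/20, 0)
  seg 2: up by d6 = 203/20 → (-83/20, 203/20)
  seg 3: left by d5 = -167/20 → (21/5, 203/20)
  seg 4: left by d7 = 1851/40 → (-1683/40, 203/20)
  seg 5: up by d5 = -167/20 → (-1683/40, 9/5)
  seg 6: down by d3 = 7/4 → (-1683/40, 1/20)
  seg 7: right by d9 = 983/32 → (-1817/160, 1/20)

d5 = -167/20
d6 = 203/20
d7 = 1851/40
d8 = -303/8
d9 = 983/32
d10 = -4595/32
d11 = 83/20
d12 = -22975/32
endpoint = (-1817/160, 1/20)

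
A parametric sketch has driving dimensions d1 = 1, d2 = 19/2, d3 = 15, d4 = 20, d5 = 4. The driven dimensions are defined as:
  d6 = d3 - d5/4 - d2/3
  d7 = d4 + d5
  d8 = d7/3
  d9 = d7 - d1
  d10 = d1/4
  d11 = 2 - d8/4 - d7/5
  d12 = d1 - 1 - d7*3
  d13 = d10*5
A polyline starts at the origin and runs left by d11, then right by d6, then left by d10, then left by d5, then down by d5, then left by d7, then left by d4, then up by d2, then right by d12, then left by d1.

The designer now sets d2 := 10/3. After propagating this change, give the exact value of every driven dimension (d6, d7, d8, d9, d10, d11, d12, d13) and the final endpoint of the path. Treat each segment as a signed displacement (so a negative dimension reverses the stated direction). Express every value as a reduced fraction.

Apply edit: d2 := 10/3
  d6 = d3 - d5/4 - d2/3 = 116/9
  d7 = d4 + d5 = 24
  d8 = d7/3 = 8
  d9 = d7 - d1 = 23
  d10 = d1/4 = 1/4
  d11 = 2 - d8/4 - d7/5 = -24/5
  d12 = d1 - 1 - d7*3 = -72
  d13 = d10*5 = 5/4
Walk from origin (0, 0):
  seg 1: left by d11 = -24/5 → (24/5, 0)
  seg 2: right by d6 = 116/9 → (796/45, 0)
  seg 3: left by d10 = 1/4 → (3139/180, 0)
  seg 4: left by d5 = 4 → (2419/180, 0)
  seg 5: down by d5 = 4 → (2419/180, -4)
  seg 6: left by d7 = 24 → (-1901/180, -4)
  seg 7: left by d4 = 20 → (-5501/180, -4)
  seg 8: up by d2 = 10/3 → (-5501/180, -2/3)
  seg 9: right by d12 = -72 → (-18461/180, -2/3)
  seg 10: left by d1 = 1 → (-18641/180, -2/3)

d6 = 116/9
d7 = 24
d8 = 8
d9 = 23
d10 = 1/4
d11 = -24/5
d12 = -72
d13 = 5/4
endpoint = (-18641/180, -2/3)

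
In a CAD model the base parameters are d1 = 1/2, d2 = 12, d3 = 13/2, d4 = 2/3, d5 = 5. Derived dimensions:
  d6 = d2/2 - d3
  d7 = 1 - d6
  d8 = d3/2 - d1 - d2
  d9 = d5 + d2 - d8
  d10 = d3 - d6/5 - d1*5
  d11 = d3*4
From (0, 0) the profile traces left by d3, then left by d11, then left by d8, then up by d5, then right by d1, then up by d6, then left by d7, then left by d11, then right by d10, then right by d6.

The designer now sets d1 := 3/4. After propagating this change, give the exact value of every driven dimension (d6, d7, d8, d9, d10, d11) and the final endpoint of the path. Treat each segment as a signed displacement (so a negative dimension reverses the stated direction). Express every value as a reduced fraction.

d6 = -1/2
d7 = 3/2
d8 = -19/2
d9 = 53/2
d10 = 57/20
d11 = 26
endpoint = (-237/5, 9/2)

Apply edit: d1 := 3/4
  d6 = d2/2 - d3 = -1/2
  d7 = 1 - d6 = 3/2
  d8 = d3/2 - d1 - d2 = -19/2
  d9 = d5 + d2 - d8 = 53/2
  d10 = d3 - d6/5 - d1*5 = 57/20
  d11 = d3*4 = 26
Walk from origin (0, 0):
  seg 1: left by d3 = 13/2 → (-13/2, 0)
  seg 2: left by d11 = 26 → (-65/2, 0)
  seg 3: left by d8 = -19/2 → (-23, 0)
  seg 4: up by d5 = 5 → (-23, 5)
  seg 5: right by d1 = 3/4 → (-89/4, 5)
  seg 6: up by d6 = -1/2 → (-89/4, 9/2)
  seg 7: left by d7 = 3/2 → (-95/4, 9/2)
  seg 8: left by d11 = 26 → (-199/4, 9/2)
  seg 9: right by d10 = 57/20 → (-469/10, 9/2)
  seg 10: right by d6 = -1/2 → (-237/5, 9/2)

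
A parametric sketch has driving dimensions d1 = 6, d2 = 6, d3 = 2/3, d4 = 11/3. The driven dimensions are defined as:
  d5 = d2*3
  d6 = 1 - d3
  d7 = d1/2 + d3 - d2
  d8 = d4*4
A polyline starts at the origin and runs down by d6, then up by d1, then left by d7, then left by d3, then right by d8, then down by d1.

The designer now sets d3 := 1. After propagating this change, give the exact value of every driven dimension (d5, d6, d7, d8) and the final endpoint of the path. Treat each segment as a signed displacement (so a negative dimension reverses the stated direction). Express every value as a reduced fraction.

d5 = 18
d6 = 0
d7 = -2
d8 = 44/3
endpoint = (47/3, 0)

Apply edit: d3 := 1
  d5 = d2*3 = 18
  d6 = 1 - d3 = 0
  d7 = d1/2 + d3 - d2 = -2
  d8 = d4*4 = 44/3
Walk from origin (0, 0):
  seg 1: down by d6 = 0 → (0, 0)
  seg 2: up by d1 = 6 → (0, 6)
  seg 3: left by d7 = -2 → (2, 6)
  seg 4: left by d3 = 1 → (1, 6)
  seg 5: right by d8 = 44/3 → (47/3, 6)
  seg 6: down by d1 = 6 → (47/3, 0)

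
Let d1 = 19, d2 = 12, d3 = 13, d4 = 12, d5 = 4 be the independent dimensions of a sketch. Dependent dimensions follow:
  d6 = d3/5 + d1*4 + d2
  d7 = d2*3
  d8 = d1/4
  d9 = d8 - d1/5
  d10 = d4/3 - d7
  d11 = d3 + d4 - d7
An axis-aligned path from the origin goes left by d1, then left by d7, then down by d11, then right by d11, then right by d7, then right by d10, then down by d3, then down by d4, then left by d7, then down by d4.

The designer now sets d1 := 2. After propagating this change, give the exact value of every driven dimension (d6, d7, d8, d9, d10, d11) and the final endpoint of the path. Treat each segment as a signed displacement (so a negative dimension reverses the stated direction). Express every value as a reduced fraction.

Apply edit: d1 := 2
  d6 = d3/5 + d1*4 + d2 = 113/5
  d7 = d2*3 = 36
  d8 = d1/4 = 1/2
  d9 = d8 - d1/5 = 1/10
  d10 = d4/3 - d7 = -32
  d11 = d3 + d4 - d7 = -11
Walk from origin (0, 0):
  seg 1: left by d1 = 2 → (-2, 0)
  seg 2: left by d7 = 36 → (-38, 0)
  seg 3: down by d11 = -11 → (-38, 11)
  seg 4: right by d11 = -11 → (-49, 11)
  seg 5: right by d7 = 36 → (-13, 11)
  seg 6: right by d10 = -32 → (-45, 11)
  seg 7: down by d3 = 13 → (-45, -2)
  seg 8: down by d4 = 12 → (-45, -14)
  seg 9: left by d7 = 36 → (-81, -14)
  seg 10: down by d4 = 12 → (-81, -26)

d6 = 113/5
d7 = 36
d8 = 1/2
d9 = 1/10
d10 = -32
d11 = -11
endpoint = (-81, -26)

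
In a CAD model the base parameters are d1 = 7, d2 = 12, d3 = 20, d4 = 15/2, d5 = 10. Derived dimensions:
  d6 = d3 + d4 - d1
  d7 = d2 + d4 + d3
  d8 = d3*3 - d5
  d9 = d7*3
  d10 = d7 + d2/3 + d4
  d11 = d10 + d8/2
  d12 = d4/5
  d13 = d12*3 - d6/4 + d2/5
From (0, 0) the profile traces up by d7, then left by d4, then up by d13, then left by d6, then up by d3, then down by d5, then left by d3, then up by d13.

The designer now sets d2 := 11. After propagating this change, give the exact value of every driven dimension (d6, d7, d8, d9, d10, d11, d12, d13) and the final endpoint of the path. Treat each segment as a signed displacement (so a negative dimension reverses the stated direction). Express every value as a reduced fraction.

Apply edit: d2 := 11
  d6 = d3 + d4 - d1 = 41/2
  d7 = d2 + d4 + d3 = 77/2
  d8 = d3*3 - d5 = 50
  d9 = d7*3 = 231/2
  d10 = d7 + d2/3 + d4 = 149/3
  d11 = d10 + d8/2 = 224/3
  d12 = d4/5 = 3/2
  d13 = d12*3 - d6/4 + d2/5 = 63/40
Walk from origin (0, 0):
  seg 1: up by d7 = 77/2 → (0, 77/2)
  seg 2: left by d4 = 15/2 → (-15/2, 77/2)
  seg 3: up by d13 = 63/40 → (-15/2, 1603/40)
  seg 4: left by d6 = 41/2 → (-28, 1603/40)
  seg 5: up by d3 = 20 → (-28, 2403/40)
  seg 6: down by d5 = 10 → (-28, 2003/40)
  seg 7: left by d3 = 20 → (-48, 2003/40)
  seg 8: up by d13 = 63/40 → (-48, 1033/20)

d6 = 41/2
d7 = 77/2
d8 = 50
d9 = 231/2
d10 = 149/3
d11 = 224/3
d12 = 3/2
d13 = 63/40
endpoint = (-48, 1033/20)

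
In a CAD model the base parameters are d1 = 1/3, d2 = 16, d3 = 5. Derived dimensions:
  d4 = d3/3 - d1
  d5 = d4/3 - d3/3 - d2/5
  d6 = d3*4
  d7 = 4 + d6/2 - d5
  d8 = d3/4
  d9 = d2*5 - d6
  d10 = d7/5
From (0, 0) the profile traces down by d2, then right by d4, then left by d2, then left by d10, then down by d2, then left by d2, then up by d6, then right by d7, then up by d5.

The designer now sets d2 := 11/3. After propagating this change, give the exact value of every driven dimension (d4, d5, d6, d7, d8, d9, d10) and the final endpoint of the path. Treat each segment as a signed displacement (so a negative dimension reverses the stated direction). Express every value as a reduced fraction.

d4 = 4/3
d5 = -88/45
d6 = 20
d7 = 718/45
d8 = 5/4
d9 = -5/3
d10 = 718/225
endpoint = (1522/225, 482/45)

Apply edit: d2 := 11/3
  d4 = d3/3 - d1 = 4/3
  d5 = d4/3 - d3/3 - d2/5 = -88/45
  d6 = d3*4 = 20
  d7 = 4 + d6/2 - d5 = 718/45
  d8 = d3/4 = 5/4
  d9 = d2*5 - d6 = -5/3
  d10 = d7/5 = 718/225
Walk from origin (0, 0):
  seg 1: down by d2 = 11/3 → (0, -11/3)
  seg 2: right by d4 = 4/3 → (4/3, -11/3)
  seg 3: left by d2 = 11/3 → (-7/3, -11/3)
  seg 4: left by d10 = 718/225 → (-1243/225, -11/3)
  seg 5: down by d2 = 11/3 → (-1243/225, -22/3)
  seg 6: left by d2 = 11/3 → (-2068/225, -22/3)
  seg 7: up by d6 = 20 → (-2068/225, 38/3)
  seg 8: right by d7 = 718/45 → (1522/225, 38/3)
  seg 9: up by d5 = -88/45 → (1522/225, 482/45)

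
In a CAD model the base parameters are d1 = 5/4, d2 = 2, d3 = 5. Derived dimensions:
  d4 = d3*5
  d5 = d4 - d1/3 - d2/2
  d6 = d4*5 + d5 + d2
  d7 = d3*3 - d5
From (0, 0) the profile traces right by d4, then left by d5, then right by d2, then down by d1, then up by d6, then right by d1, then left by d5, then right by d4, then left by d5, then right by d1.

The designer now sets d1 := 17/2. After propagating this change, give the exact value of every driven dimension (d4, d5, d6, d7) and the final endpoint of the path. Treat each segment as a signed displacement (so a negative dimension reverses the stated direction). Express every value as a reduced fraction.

Apply edit: d1 := 17/2
  d4 = d3*5 = 25
  d5 = d4 - d1/3 - d2/2 = 127/6
  d6 = d4*5 + d5 + d2 = 889/6
  d7 = d3*3 - d5 = -37/6
Walk from origin (0, 0):
  seg 1: right by d4 = 25 → (25, 0)
  seg 2: left by d5 = 127/6 → (23/6, 0)
  seg 3: right by d2 = 2 → (35/6, 0)
  seg 4: down by d1 = 17/2 → (35/6, -17/2)
  seg 5: up by d6 = 889/6 → (35/6, 419/3)
  seg 6: right by d1 = 17/2 → (43/3, 419/3)
  seg 7: left by d5 = 127/6 → (-41/6, 419/3)
  seg 8: right by d4 = 25 → (109/6, 419/3)
  seg 9: left by d5 = 127/6 → (-3, 419/3)
  seg 10: right by d1 = 17/2 → (11/2, 419/3)

d4 = 25
d5 = 127/6
d6 = 889/6
d7 = -37/6
endpoint = (11/2, 419/3)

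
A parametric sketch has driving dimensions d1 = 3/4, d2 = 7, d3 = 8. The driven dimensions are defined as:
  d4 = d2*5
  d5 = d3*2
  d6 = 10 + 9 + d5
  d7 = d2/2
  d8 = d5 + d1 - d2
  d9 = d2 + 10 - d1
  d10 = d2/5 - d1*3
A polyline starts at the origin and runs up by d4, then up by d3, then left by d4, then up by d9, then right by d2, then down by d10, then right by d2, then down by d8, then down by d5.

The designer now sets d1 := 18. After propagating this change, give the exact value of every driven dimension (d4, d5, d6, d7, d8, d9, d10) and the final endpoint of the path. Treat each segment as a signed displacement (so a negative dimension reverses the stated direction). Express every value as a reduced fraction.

Apply edit: d1 := 18
  d4 = d2*5 = 35
  d5 = d3*2 = 16
  d6 = 10 + 9 + d5 = 35
  d7 = d2/2 = 7/2
  d8 = d5 + d1 - d2 = 27
  d9 = d2 + 10 - d1 = -1
  d10 = d2/5 - d1*3 = -263/5
Walk from origin (0, 0):
  seg 1: up by d4 = 35 → (0, 35)
  seg 2: up by d3 = 8 → (0, 43)
  seg 3: left by d4 = 35 → (-35, 43)
  seg 4: up by d9 = -1 → (-35, 42)
  seg 5: right by d2 = 7 → (-28, 42)
  seg 6: down by d10 = -263/5 → (-28, 473/5)
  seg 7: right by d2 = 7 → (-21, 473/5)
  seg 8: down by d8 = 27 → (-21, 338/5)
  seg 9: down by d5 = 16 → (-21, 258/5)

d4 = 35
d5 = 16
d6 = 35
d7 = 7/2
d8 = 27
d9 = -1
d10 = -263/5
endpoint = (-21, 258/5)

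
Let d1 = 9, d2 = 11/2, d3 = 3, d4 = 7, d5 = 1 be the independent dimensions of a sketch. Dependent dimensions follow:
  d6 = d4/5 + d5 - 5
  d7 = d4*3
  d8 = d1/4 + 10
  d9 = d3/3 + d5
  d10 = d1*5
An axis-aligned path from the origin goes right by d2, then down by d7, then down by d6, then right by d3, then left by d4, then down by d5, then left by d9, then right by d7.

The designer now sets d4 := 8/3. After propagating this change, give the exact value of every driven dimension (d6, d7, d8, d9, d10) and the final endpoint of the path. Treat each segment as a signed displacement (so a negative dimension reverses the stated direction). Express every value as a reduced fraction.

Apply edit: d4 := 8/3
  d6 = d4/5 + d5 - 5 = -52/15
  d7 = d4*3 = 8
  d8 = d1/4 + 10 = 49/4
  d9 = d3/3 + d5 = 2
  d10 = d1*5 = 45
Walk from origin (0, 0):
  seg 1: right by d2 = 11/2 → (11/2, 0)
  seg 2: down by d7 = 8 → (11/2, -8)
  seg 3: down by d6 = -52/15 → (11/2, -68/15)
  seg 4: right by d3 = 3 → (17/2, -68/15)
  seg 5: left by d4 = 8/3 → (35/6, -68/15)
  seg 6: down by d5 = 1 → (35/6, -83/15)
  seg 7: left by d9 = 2 → (23/6, -83/15)
  seg 8: right by d7 = 8 → (71/6, -83/15)

d6 = -52/15
d7 = 8
d8 = 49/4
d9 = 2
d10 = 45
endpoint = (71/6, -83/15)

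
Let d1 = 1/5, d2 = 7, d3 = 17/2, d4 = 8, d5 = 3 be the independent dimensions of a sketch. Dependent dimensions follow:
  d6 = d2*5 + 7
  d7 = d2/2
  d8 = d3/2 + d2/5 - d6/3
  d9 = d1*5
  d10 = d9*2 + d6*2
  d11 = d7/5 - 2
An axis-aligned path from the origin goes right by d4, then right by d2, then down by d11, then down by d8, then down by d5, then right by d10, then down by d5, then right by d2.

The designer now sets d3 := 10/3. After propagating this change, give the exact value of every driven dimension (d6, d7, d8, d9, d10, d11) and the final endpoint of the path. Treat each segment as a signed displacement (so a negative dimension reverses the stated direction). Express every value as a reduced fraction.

Apply edit: d3 := 10/3
  d6 = d2*5 + 7 = 42
  d7 = d2/2 = 7/2
  d8 = d3/2 + d2/5 - d6/3 = -164/15
  d9 = d1*5 = 1
  d10 = d9*2 + d6*2 = 86
  d11 = d7/5 - 2 = -13/10
Walk from origin (0, 0):
  seg 1: right by d4 = 8 → (8, 0)
  seg 2: right by d2 = 7 → (15, 0)
  seg 3: down by d11 = -13/10 → (15, 13/10)
  seg 4: down by d8 = -164/15 → (15, 367/30)
  seg 5: down by d5 = 3 → (15, 277/30)
  seg 6: right by d10 = 86 → (101, 277/30)
  seg 7: down by d5 = 3 → (101, 187/30)
  seg 8: right by d2 = 7 → (108, 187/30)

d6 = 42
d7 = 7/2
d8 = -164/15
d9 = 1
d10 = 86
d11 = -13/10
endpoint = (108, 187/30)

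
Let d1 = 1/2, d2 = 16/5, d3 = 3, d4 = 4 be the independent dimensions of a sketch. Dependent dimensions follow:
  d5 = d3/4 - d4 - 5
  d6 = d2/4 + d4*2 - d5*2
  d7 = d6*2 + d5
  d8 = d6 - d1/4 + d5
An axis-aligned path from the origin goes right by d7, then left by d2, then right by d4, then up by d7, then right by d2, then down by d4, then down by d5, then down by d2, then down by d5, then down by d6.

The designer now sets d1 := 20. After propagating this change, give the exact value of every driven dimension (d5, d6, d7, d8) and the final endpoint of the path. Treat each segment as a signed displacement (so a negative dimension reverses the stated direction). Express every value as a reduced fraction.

Apply edit: d1 := 20
  d5 = d3/4 - d4 - 5 = -33/4
  d6 = d2/4 + d4*2 - d5*2 = 253/10
  d7 = d6*2 + d5 = 847/20
  d8 = d6 - d1/4 + d5 = 241/20
Walk from origin (0, 0):
  seg 1: right by d7 = 847/20 → (847/20, 0)
  seg 2: left by d2 = 16/5 → (783/20, 0)
  seg 3: right by d4 = 4 → (863/20, 0)
  seg 4: up by d7 = 847/20 → (863/20, 847/20)
  seg 5: right by d2 = 16/5 → (927/20, 847/20)
  seg 6: down by d4 = 4 → (927/20, 767/20)
  seg 7: down by d5 = -33/4 → (927/20, 233/5)
  seg 8: down by d2 = 16/5 → (927/20, 217/5)
  seg 9: down by d5 = -33/4 → (927/20, 1033/20)
  seg 10: down by d6 = 253/10 → (927/20, 527/20)

d5 = -33/4
d6 = 253/10
d7 = 847/20
d8 = 241/20
endpoint = (927/20, 527/20)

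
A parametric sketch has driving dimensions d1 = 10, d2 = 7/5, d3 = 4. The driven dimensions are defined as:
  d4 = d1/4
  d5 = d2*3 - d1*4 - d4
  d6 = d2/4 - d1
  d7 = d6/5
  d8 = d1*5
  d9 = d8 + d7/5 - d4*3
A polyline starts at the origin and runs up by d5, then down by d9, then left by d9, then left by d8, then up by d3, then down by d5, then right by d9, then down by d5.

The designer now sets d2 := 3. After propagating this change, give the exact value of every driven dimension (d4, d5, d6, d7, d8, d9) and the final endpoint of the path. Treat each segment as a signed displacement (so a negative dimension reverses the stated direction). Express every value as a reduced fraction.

d4 = 5/2
d5 = -67/2
d6 = -37/4
d7 = -37/20
d8 = 50
d9 = 4213/100
endpoint = (-50, -463/100)

Apply edit: d2 := 3
  d4 = d1/4 = 5/2
  d5 = d2*3 - d1*4 - d4 = -67/2
  d6 = d2/4 - d1 = -37/4
  d7 = d6/5 = -37/20
  d8 = d1*5 = 50
  d9 = d8 + d7/5 - d4*3 = 4213/100
Walk from origin (0, 0):
  seg 1: up by d5 = -67/2 → (0, -67/2)
  seg 2: down by d9 = 4213/100 → (0, -7563/100)
  seg 3: left by d9 = 4213/100 → (-4213/100, -7563/100)
  seg 4: left by d8 = 50 → (-9213/100, -7563/100)
  seg 5: up by d3 = 4 → (-9213/100, -7163/100)
  seg 6: down by d5 = -67/2 → (-9213/100, -3813/100)
  seg 7: right by d9 = 4213/100 → (-50, -3813/100)
  seg 8: down by d5 = -67/2 → (-50, -463/100)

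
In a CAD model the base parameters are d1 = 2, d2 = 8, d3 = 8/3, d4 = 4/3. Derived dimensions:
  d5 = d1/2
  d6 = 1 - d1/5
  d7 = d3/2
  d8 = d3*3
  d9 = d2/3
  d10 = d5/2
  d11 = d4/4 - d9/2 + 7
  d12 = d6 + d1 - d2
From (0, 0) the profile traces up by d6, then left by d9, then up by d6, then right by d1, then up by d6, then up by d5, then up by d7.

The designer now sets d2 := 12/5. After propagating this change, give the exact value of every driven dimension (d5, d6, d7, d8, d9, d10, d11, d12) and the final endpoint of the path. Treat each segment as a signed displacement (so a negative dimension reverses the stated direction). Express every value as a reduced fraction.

Apply edit: d2 := 12/5
  d5 = d1/2 = 1
  d6 = 1 - d1/5 = 3/5
  d7 = d3/2 = 4/3
  d8 = d3*3 = 8
  d9 = d2/3 = 4/5
  d10 = d5/2 = 1/2
  d11 = d4/4 - d9/2 + 7 = 104/15
  d12 = d6 + d1 - d2 = 1/5
Walk from origin (0, 0):
  seg 1: up by d6 = 3/5 → (0, 3/5)
  seg 2: left by d9 = 4/5 → (-4/5, 3/5)
  seg 3: up by d6 = 3/5 → (-4/5, 6/5)
  seg 4: right by d1 = 2 → (6/5, 6/5)
  seg 5: up by d6 = 3/5 → (6/5, 9/5)
  seg 6: up by d5 = 1 → (6/5, 14/5)
  seg 7: up by d7 = 4/3 → (6/5, 62/15)

d5 = 1
d6 = 3/5
d7 = 4/3
d8 = 8
d9 = 4/5
d10 = 1/2
d11 = 104/15
d12 = 1/5
endpoint = (6/5, 62/15)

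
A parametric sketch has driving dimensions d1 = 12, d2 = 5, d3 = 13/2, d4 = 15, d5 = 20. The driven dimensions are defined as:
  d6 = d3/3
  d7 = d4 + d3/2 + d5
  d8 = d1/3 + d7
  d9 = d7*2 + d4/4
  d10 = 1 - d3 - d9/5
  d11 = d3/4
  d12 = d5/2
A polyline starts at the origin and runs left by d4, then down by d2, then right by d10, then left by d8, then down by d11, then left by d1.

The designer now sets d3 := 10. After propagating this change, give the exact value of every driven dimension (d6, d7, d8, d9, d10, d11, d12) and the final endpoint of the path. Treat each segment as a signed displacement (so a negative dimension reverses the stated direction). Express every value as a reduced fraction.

d6 = 10/3
d7 = 40
d8 = 44
d9 = 335/4
d10 = -103/4
d11 = 5/2
d12 = 10
endpoint = (-387/4, -15/2)

Apply edit: d3 := 10
  d6 = d3/3 = 10/3
  d7 = d4 + d3/2 + d5 = 40
  d8 = d1/3 + d7 = 44
  d9 = d7*2 + d4/4 = 335/4
  d10 = 1 - d3 - d9/5 = -103/4
  d11 = d3/4 = 5/2
  d12 = d5/2 = 10
Walk from origin (0, 0):
  seg 1: left by d4 = 15 → (-15, 0)
  seg 2: down by d2 = 5 → (-15, -5)
  seg 3: right by d10 = -103/4 → (-163/4, -5)
  seg 4: left by d8 = 44 → (-339/4, -5)
  seg 5: down by d11 = 5/2 → (-339/4, -15/2)
  seg 6: left by d1 = 12 → (-387/4, -15/2)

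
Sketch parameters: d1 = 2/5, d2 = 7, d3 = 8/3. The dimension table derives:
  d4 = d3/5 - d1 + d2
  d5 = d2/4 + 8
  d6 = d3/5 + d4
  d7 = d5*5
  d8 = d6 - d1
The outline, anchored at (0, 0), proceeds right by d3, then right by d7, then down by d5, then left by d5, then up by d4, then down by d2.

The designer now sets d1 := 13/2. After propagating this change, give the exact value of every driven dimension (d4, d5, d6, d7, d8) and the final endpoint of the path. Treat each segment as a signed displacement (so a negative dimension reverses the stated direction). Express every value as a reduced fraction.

d4 = 31/30
d5 = 39/4
d6 = 47/30
d7 = 195/4
d8 = -74/15
endpoint = (125/3, -943/60)

Apply edit: d1 := 13/2
  d4 = d3/5 - d1 + d2 = 31/30
  d5 = d2/4 + 8 = 39/4
  d6 = d3/5 + d4 = 47/30
  d7 = d5*5 = 195/4
  d8 = d6 - d1 = -74/15
Walk from origin (0, 0):
  seg 1: right by d3 = 8/3 → (8/3, 0)
  seg 2: right by d7 = 195/4 → (617/12, 0)
  seg 3: down by d5 = 39/4 → (617/12, -39/4)
  seg 4: left by d5 = 39/4 → (125/3, -39/4)
  seg 5: up by d4 = 31/30 → (125/3, -523/60)
  seg 6: down by d2 = 7 → (125/3, -943/60)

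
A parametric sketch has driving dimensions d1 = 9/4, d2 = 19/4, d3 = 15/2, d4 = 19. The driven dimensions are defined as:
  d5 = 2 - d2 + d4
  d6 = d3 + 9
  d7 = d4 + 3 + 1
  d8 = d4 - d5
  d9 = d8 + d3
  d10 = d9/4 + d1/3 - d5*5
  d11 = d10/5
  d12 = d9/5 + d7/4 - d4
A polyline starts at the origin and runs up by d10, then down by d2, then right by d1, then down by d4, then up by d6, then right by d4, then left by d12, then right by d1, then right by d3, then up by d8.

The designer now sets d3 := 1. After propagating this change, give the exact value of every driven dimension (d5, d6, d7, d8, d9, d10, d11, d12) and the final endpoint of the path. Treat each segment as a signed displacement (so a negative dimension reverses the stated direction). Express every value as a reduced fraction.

d5 = 65/4
d6 = 10
d7 = 23
d8 = 11/4
d9 = 15/4
d10 = -1273/16
d11 = -1273/80
d12 = -25/2
endpoint = (37, -1449/16)

Apply edit: d3 := 1
  d5 = 2 - d2 + d4 = 65/4
  d6 = d3 + 9 = 10
  d7 = d4 + 3 + 1 = 23
  d8 = d4 - d5 = 11/4
  d9 = d8 + d3 = 15/4
  d10 = d9/4 + d1/3 - d5*5 = -1273/16
  d11 = d10/5 = -1273/80
  d12 = d9/5 + d7/4 - d4 = -25/2
Walk from origin (0, 0):
  seg 1: up by d10 = -1273/16 → (0, -1273/16)
  seg 2: down by d2 = 19/4 → (0, -1349/16)
  seg 3: right by d1 = 9/4 → (9/4, -1349/16)
  seg 4: down by d4 = 19 → (9/4, -1653/16)
  seg 5: up by d6 = 10 → (9/4, -1493/16)
  seg 6: right by d4 = 19 → (85/4, -1493/16)
  seg 7: left by d12 = -25/2 → (135/4, -1493/16)
  seg 8: right by d1 = 9/4 → (36, -1493/16)
  seg 9: right by d3 = 1 → (37, -1493/16)
  seg 10: up by d8 = 11/4 → (37, -1449/16)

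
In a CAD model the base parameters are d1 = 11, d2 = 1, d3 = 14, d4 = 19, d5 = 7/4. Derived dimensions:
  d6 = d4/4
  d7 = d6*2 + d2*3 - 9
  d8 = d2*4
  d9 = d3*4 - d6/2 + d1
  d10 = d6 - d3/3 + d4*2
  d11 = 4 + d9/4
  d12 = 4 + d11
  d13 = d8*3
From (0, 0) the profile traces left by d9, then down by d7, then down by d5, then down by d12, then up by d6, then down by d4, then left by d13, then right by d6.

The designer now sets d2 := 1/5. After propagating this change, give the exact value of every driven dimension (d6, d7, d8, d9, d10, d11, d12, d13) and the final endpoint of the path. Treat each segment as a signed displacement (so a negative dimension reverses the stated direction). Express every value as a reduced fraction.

Apply edit: d2 := 1/5
  d6 = d4/4 = 19/4
  d7 = d6*2 + d2*3 - 9 = 11/10
  d8 = d2*4 = 4/5
  d9 = d3*4 - d6/2 + d1 = 517/8
  d10 = d6 - d3/3 + d4*2 = 457/12
  d11 = 4 + d9/4 = 645/32
  d12 = 4 + d11 = 773/32
  d13 = d8*3 = 12/5
Walk from origin (0, 0):
  seg 1: left by d9 = 517/8 → (-517/8, 0)
  seg 2: down by d7 = 11/10 → (-517/8, -11/10)
  seg 3: down by d5 = 7/4 → (-517/8, -57/20)
  seg 4: down by d12 = 773/32 → (-517/8, -4321/160)
  seg 5: up by d6 = 19/4 → (-517/8, -3561/160)
  seg 6: down by d4 = 19 → (-517/8, -6601/160)
  seg 7: left by d13 = 12/5 → (-2681/40, -6601/160)
  seg 8: right by d6 = 19/4 → (-2491/40, -6601/160)

d6 = 19/4
d7 = 11/10
d8 = 4/5
d9 = 517/8
d10 = 457/12
d11 = 645/32
d12 = 773/32
d13 = 12/5
endpoint = (-2491/40, -6601/160)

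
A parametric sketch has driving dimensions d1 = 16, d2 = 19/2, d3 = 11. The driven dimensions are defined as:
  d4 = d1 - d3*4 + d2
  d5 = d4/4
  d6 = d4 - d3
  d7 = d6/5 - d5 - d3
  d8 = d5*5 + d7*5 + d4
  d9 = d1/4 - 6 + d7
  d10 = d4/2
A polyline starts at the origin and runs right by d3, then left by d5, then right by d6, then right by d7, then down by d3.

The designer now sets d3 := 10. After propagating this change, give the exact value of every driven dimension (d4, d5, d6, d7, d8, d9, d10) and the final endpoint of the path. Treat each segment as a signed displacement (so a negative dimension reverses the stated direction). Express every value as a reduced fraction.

Apply edit: d3 := 10
  d4 = d1 - d3*4 + d2 = -29/2
  d5 = d4/4 = -29/8
  d6 = d4 - d3 = -49/2
  d7 = d6/5 - d5 - d3 = -451/40
  d8 = d5*5 + d7*5 + d4 = -89
  d9 = d1/4 - 6 + d7 = -531/40
  d10 = d4/2 = -29/4
Walk from origin (0, 0):
  seg 1: right by d3 = 10 → (10, 0)
  seg 2: left by d5 = -29/8 → (109/8, 0)
  seg 3: right by d6 = -49/2 → (-87/8, 0)
  seg 4: right by d7 = -451/40 → (-443/20, 0)
  seg 5: down by d3 = 10 → (-443/20, -10)

d4 = -29/2
d5 = -29/8
d6 = -49/2
d7 = -451/40
d8 = -89
d9 = -531/40
d10 = -29/4
endpoint = (-443/20, -10)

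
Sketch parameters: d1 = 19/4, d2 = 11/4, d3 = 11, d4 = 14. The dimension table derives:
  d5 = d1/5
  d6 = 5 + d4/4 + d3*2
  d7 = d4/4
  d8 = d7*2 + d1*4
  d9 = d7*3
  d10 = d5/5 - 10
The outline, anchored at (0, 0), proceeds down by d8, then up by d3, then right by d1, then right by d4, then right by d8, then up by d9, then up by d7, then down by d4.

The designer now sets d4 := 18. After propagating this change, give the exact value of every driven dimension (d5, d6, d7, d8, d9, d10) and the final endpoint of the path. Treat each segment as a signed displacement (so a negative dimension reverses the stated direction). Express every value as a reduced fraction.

Apply edit: d4 := 18
  d5 = d1/5 = 19/20
  d6 = 5 + d4/4 + d3*2 = 63/2
  d7 = d4/4 = 9/2
  d8 = d7*2 + d1*4 = 28
  d9 = d7*3 = 27/2
  d10 = d5/5 - 10 = -981/100
Walk from origin (0, 0):
  seg 1: down by d8 = 28 → (0, -28)
  seg 2: up by d3 = 11 → (0, -17)
  seg 3: right by d1 = 19/4 → (19/4, -17)
  seg 4: right by d4 = 18 → (91/4, -17)
  seg 5: right by d8 = 28 → (203/4, -17)
  seg 6: up by d9 = 27/2 → (203/4, -7/2)
  seg 7: up by d7 = 9/2 → (203/4, 1)
  seg 8: down by d4 = 18 → (203/4, -17)

d5 = 19/20
d6 = 63/2
d7 = 9/2
d8 = 28
d9 = 27/2
d10 = -981/100
endpoint = (203/4, -17)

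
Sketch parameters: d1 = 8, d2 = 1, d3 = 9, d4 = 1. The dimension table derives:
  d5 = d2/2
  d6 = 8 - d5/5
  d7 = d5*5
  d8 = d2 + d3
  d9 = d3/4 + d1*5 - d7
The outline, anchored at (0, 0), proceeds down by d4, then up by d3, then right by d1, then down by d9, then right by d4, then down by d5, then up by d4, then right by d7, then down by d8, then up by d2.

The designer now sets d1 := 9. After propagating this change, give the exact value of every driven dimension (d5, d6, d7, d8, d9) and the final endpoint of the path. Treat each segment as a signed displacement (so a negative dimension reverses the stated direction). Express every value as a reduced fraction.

d5 = 1/2
d6 = 79/10
d7 = 5/2
d8 = 10
d9 = 179/4
endpoint = (25/2, -181/4)

Apply edit: d1 := 9
  d5 = d2/2 = 1/2
  d6 = 8 - d5/5 = 79/10
  d7 = d5*5 = 5/2
  d8 = d2 + d3 = 10
  d9 = d3/4 + d1*5 - d7 = 179/4
Walk from origin (0, 0):
  seg 1: down by d4 = 1 → (0, -1)
  seg 2: up by d3 = 9 → (0, 8)
  seg 3: right by d1 = 9 → (9, 8)
  seg 4: down by d9 = 179/4 → (9, -147/4)
  seg 5: right by d4 = 1 → (10, -147/4)
  seg 6: down by d5 = 1/2 → (10, -149/4)
  seg 7: up by d4 = 1 → (10, -145/4)
  seg 8: right by d7 = 5/2 → (25/2, -145/4)
  seg 9: down by d8 = 10 → (25/2, -185/4)
  seg 10: up by d2 = 1 → (25/2, -181/4)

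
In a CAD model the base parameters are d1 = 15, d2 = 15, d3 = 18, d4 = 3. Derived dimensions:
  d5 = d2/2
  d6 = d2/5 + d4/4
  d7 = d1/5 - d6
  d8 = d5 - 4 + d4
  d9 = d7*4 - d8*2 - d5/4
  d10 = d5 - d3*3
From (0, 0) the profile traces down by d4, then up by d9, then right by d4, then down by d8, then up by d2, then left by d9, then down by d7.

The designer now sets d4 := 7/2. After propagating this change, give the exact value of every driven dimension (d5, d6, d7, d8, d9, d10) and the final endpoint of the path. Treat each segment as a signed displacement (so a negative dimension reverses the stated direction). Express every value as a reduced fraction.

d5 = 15/2
d6 = 31/8
d7 = -7/8
d8 = 7
d9 = -155/8
d10 = -93/2
endpoint = (183/8, -14)

Apply edit: d4 := 7/2
  d5 = d2/2 = 15/2
  d6 = d2/5 + d4/4 = 31/8
  d7 = d1/5 - d6 = -7/8
  d8 = d5 - 4 + d4 = 7
  d9 = d7*4 - d8*2 - d5/4 = -155/8
  d10 = d5 - d3*3 = -93/2
Walk from origin (0, 0):
  seg 1: down by d4 = 7/2 → (0, -7/2)
  seg 2: up by d9 = -155/8 → (0, -183/8)
  seg 3: right by d4 = 7/2 → (7/2, -183/8)
  seg 4: down by d8 = 7 → (7/2, -239/8)
  seg 5: up by d2 = 15 → (7/2, -119/8)
  seg 6: left by d9 = -155/8 → (183/8, -119/8)
  seg 7: down by d7 = -7/8 → (183/8, -14)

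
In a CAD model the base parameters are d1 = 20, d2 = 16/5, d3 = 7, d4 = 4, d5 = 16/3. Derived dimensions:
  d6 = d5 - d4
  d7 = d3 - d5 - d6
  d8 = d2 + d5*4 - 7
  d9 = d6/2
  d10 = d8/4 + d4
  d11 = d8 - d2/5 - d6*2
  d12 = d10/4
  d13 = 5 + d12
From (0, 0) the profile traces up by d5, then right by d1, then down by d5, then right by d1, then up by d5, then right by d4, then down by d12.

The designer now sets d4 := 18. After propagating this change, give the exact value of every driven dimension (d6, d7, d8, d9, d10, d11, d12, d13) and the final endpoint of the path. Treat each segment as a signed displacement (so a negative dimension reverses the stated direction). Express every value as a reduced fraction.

Apply edit: d4 := 18
  d6 = d5 - d4 = -38/3
  d7 = d3 - d5 - d6 = 43/3
  d8 = d2 + d5*4 - 7 = 263/15
  d9 = d6/2 = -19/3
  d10 = d8/4 + d4 = 1343/60
  d11 = d8 - d2/5 - d6*2 = 3167/75
  d12 = d10/4 = 1343/240
  d13 = 5 + d12 = 2543/240
Walk from origin (0, 0):
  seg 1: up by d5 = 16/3 → (0, 16/3)
  seg 2: right by d1 = 20 → (20, 16/3)
  seg 3: down by d5 = 16/3 → (20, 0)
  seg 4: right by d1 = 20 → (40, 0)
  seg 5: up by d5 = 16/3 → (40, 16/3)
  seg 6: right by d4 = 18 → (58, 16/3)
  seg 7: down by d12 = 1343/240 → (58, -21/80)

d6 = -38/3
d7 = 43/3
d8 = 263/15
d9 = -19/3
d10 = 1343/60
d11 = 3167/75
d12 = 1343/240
d13 = 2543/240
endpoint = (58, -21/80)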